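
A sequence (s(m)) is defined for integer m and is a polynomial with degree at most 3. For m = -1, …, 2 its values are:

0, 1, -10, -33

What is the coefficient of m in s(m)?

First differences: 1, -11, -23. Second differences: -12, -12.
Level-2 differences are constant, so s has degree 2.
Fitting a degree-2 polynomial gives s(m) = -6m² - 5m + 1.
The coefficient of m is -5.

-5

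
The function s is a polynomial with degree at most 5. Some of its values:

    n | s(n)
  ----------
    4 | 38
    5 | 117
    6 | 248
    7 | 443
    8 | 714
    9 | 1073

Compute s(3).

-1

Write s(n) = an^5 + bn^4 + cn³ + dn² + en + p; the 6 given values yield a linear system in the 6 coefficients.
Solving, the top 2 coefficients vanish, and s(n) = 2n³ - 4n² - 7n + 2.
Then s(3) = -1.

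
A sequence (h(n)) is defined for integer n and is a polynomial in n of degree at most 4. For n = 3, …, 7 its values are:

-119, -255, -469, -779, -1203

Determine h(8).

Write h(n) = an^4 + bn³ + cn² + dn + e; the 5 given values yield a linear system in the 5 coefficients.
Solving, the leading coefficient vanishes, and h(n) = -3n³ - 3n² - 4n + 1.
Then h(8) = -1759.

-1759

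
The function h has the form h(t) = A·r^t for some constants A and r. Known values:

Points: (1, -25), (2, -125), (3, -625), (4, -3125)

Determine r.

Consecutive ratio: -125/(-25) = 5, and -625/(-125) = 5, so r = 5.
Then A·5^1 = -25 gives A = -5, and h(t) = -5·5^t.

5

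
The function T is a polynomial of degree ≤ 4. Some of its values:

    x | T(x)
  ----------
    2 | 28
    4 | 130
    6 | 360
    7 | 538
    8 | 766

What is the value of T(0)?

6

Write T(x) = ax^4 + bx³ + cx² + dx + e; the 5 given values yield a linear system in the 5 coefficients.
Solving, the leading coefficient vanishes, and T(x) = x³ + 4x² - x + 6.
Then T(0) = 6.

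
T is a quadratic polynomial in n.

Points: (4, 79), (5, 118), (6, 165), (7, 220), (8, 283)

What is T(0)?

Write T(n) = an² + bn + c; the 5 given values yield a linear system in the 3 coefficients.
Solving, T(n) = 4n² + 3n + 3.
The constant term is T(0) = 3.

3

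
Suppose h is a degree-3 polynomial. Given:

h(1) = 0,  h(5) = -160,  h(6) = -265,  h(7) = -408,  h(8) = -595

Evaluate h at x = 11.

Write h(x) = ax³ + bx² + cx + d; the 5 given values yield a linear system in the 4 coefficients.
Solving, h(x) = -x³ - x² - 3x + 5.
Then h(11) = -1480.

-1480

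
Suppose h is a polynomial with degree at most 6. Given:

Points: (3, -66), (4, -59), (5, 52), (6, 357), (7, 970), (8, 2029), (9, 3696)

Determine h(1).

First differences: 7, 111, 305, 613, 1059, 1667. Second differences: 104, 194, 308, 446, 608. Third differences: 90, 114, 138, 162. Fourth differences: 24, 24, 24.
Level-4 differences are constant, so h has degree 4.
Fitting a degree-4 polynomial gives h(n) = n^4 - 3n³ - 9n² + 6n - 3.
Then h(1) = -8.

-8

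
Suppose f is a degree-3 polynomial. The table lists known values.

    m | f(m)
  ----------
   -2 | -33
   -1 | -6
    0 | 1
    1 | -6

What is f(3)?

-38

Write f(m) = am³ + bm² + cm + d; the 4 given values yield a linear system in the 4 coefficients.
Solving, f(m) = m³ - 7m² - m + 1.
Then f(3) = -38.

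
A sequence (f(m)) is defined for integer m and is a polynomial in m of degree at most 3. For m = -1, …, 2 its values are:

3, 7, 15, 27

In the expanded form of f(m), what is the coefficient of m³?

0

First differences: 4, 8, 12. Second differences: 4, 4.
Level-2 differences are constant, so f has degree 2.
Fitting a degree-2 polynomial gives f(m) = 2m² + 6m + 7.
The coefficient of m³ is 0.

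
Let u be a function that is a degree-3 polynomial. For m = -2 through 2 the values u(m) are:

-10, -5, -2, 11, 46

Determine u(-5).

-157

First differences: 5, 3, 13, 35. Second differences: -2, 10, 22. Third differences: 12, 12.
Level-3 differences are constant, so u has degree 3.
Fitting a degree-3 polynomial gives u(m) = 2m³ + 5m² + 6m - 2.
Then u(-5) = -157.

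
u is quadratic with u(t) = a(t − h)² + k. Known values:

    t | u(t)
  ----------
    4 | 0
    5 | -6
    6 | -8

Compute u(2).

24

First differences -6, -2; second difference 4 = 2a, so a = 2.
Expanding, the t-coefficient is −2ah = -4h; matching it to the data gives h = 6, and then k = -8.
So u(t) = 2(t − 6)² − 8.
u(2) = 2·(-4)² − 8 = 24.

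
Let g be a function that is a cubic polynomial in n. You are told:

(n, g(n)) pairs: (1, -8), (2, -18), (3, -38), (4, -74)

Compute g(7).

-338

Write g(n) = an³ + bn² + cn + d; the 4 given values yield a linear system in the 4 coefficients.
Solving, g(n) = -n³ + n² - 6n - 2.
Then g(7) = -338.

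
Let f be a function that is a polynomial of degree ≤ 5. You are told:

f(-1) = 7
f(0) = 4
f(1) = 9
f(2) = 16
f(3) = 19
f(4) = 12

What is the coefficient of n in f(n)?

2

First differences: -3, 5, 7, 3, -7. Second differences: 8, 2, -4, -10. Third differences: -6, -6, -6.
Level-3 differences are constant, so f has degree 3.
Fitting a degree-3 polynomial gives f(n) = -n³ + 4n² + 2n + 4.
The coefficient of n is 2.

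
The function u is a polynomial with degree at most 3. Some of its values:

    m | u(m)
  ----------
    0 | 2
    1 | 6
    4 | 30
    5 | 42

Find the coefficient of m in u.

Write u(m) = am³ + bm² + cm + d; the 4 given values yield a linear system in the 4 coefficients.
Solving, the leading coefficient vanishes, and u(m) = m² + 3m + 2.
The coefficient of m is 3.

3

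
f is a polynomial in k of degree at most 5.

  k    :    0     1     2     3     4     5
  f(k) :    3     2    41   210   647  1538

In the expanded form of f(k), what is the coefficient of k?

First differences: -1, 39, 169, 437, 891. Second differences: 40, 130, 268, 454. Third differences: 90, 138, 186. Fourth differences: 48, 48.
Level-4 differences are constant, so f has degree 4.
Fitting a degree-4 polynomial gives f(k) = 2k^4 + 3k³ - 3k² - 3k + 3.
The coefficient of k is -3.

-3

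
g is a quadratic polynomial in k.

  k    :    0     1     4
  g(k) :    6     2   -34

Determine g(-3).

-6

Write g(k) = ak² + bk + c; the 3 given values yield a linear system in the 3 coefficients.
Solving, g(k) = -2k² - 2k + 6.
Then g(-3) = -6.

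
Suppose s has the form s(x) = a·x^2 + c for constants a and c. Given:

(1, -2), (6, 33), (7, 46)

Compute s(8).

From s(1) = -2 and s(6) = 33: 1a + c = -2 and 36a + c = 33.
Subtracting: 35a = 35, so a = 1; then c = -2 − 1·1 = -3.
So s(x) = 1x² − 3, and s(8) = 61.

61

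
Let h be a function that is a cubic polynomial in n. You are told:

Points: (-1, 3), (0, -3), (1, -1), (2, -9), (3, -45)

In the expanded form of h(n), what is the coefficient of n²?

4

Write h(n) = an³ + bn² + cn + d; the 5 given values yield a linear system in the 4 coefficients.
Solving, h(n) = -3n³ + 4n² + n - 3.
The coefficient of n² is 4.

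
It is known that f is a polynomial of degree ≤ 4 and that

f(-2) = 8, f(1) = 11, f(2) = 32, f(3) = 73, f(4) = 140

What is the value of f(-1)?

5

Write f(m) = am^4 + bm³ + cm² + dm + e; the 5 given values yield a linear system in the 5 coefficients.
Solving, the leading coefficient vanishes, and f(m) = m³ + 4m² + 2m + 4.
Then f(-1) = 5.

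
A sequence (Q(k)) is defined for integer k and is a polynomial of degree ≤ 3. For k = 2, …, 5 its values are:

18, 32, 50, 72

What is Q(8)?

First differences: 14, 18, 22. Second differences: 4, 4.
Level-2 differences are constant, so Q has degree 2.
Fitting a degree-2 polynomial gives Q(k) = 2k² + 4k + 2.
Then Q(8) = 162.

162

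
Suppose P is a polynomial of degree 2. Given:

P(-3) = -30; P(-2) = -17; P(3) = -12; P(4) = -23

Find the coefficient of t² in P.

Write P(t) = at² + bt + c; the 4 given values yield a linear system in the 3 coefficients.
Solving, P(t) = -2t² + 3t - 3.
The coefficient of t² is -2.

-2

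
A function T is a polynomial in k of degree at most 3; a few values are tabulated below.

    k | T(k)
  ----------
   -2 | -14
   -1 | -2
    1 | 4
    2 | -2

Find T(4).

-32

Write T(k) = ak³ + bk² + ck + d; the 4 given values yield a linear system in the 4 coefficients.
Solving, the leading coefficient vanishes, and T(k) = -3k² + 3k + 4.
Then T(4) = -32.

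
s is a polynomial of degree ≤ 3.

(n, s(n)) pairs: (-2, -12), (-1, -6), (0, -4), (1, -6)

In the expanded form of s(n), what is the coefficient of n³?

0

Write s(n) = an³ + bn² + cn + d; the 4 given values yield a linear system in the 4 coefficients.
Solving, the leading coefficient vanishes, and s(n) = -2n² - 4.
The coefficient of n³ is 0.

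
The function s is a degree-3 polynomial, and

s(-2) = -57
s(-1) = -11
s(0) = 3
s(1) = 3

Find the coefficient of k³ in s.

3

Write s(k) = ak³ + bk² + ck + d; the 4 given values yield a linear system in the 4 coefficients.
Solving, s(k) = 3k³ - 7k² + 4k + 3.
The coefficient of k³ is 3.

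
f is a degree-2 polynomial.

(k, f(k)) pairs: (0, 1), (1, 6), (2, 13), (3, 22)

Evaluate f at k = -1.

Write f(k) = ak² + bk + c; the 4 given values yield a linear system in the 3 coefficients.
Solving, f(k) = k² + 4k + 1.
Then f(-1) = -2.

-2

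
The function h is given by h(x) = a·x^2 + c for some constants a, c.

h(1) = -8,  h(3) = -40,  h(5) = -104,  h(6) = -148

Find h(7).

-200

From h(1) = -8 and h(3) = -40: 1a + c = -8 and 9a + c = -40.
Subtracting: 8a = -32, so a = -4; then c = -8 − (-4)·1 = -4.
So h(x) = -4x² − 4, and h(7) = -200.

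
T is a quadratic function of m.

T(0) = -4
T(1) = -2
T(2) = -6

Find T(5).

-54

Write T(m) = am² + bm + c; the 3 given values yield a linear system in the 3 coefficients.
Solving, T(m) = -3m² + 5m - 4.
Then T(5) = -54.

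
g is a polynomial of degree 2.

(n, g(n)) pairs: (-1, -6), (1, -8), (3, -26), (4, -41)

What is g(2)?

Write g(n) = an² + bn + c; the 4 given values yield a linear system in the 3 coefficients.
Solving, g(n) = -2n² - n - 5.
Then g(2) = -15.

-15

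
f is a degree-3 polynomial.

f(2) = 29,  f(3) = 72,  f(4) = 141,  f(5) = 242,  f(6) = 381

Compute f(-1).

-4

Write f(t) = at³ + bt² + ct + d; the 5 given values yield a linear system in the 4 coefficients.
Solving, f(t) = t³ + 4t² + 4t - 3.
Then f(-1) = -4.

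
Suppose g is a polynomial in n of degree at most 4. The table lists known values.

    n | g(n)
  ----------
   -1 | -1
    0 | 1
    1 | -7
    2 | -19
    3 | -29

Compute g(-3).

First differences: 2, -8, -12, -10. Second differences: -10, -4, 2. Third differences: 6, 6.
Level-3 differences are constant, so g has degree 3.
Fitting a degree-3 polynomial gives g(n) = n³ - 5n² - 4n + 1.
Then g(-3) = -59.

-59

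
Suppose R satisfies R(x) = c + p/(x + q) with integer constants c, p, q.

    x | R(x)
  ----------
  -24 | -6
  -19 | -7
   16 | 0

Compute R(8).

2

(R(x) − c)(x + q) = p for each data point; the three points give a linear system in c and q, then p follows.
Solving: c = -3, q = 4, p = 60, so R(x) = -3 + 60/(x + 4).
Then R(8) = -3 + 60/12 = 2.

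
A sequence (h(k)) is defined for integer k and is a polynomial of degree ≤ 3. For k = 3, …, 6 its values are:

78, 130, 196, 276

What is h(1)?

16

First differences: 52, 66, 80. Second differences: 14, 14.
Level-2 differences are constant, so h has degree 2.
Fitting a degree-2 polynomial gives h(k) = 7k² + 3k + 6.
Then h(1) = 16.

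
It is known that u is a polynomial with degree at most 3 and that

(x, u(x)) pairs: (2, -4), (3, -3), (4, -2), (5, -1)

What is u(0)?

First differences: 1, 1, 1.
Level-1 differences are constant, so u has degree 1.
Fitting a degree-1 polynomial gives u(x) = x - 6.
The constant term is u(0) = -6.

-6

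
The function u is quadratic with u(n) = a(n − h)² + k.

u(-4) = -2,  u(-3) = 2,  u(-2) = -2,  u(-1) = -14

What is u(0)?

First differences 4, -4, -12; second difference -8 = 2a, so a = -4.
Expanding, the n-coefficient is −2ah = 8h; matching it to the data gives h = -3, and then k = 2.
So u(n) = -4(n + 3)² + 2.
u(0) = -4·3² + 2 = -34.

-34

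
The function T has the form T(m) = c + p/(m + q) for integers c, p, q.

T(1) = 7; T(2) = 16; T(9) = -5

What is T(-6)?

0

(T(m) − c)(m + q) = p for each data point; the three points give a linear system in c and q, then p follows.
Solving: c = -2, q = -3, p = -18, so T(m) = -2 − 18/(m − 3).
Then T(-6) = -2 − 18/(-9) = 0.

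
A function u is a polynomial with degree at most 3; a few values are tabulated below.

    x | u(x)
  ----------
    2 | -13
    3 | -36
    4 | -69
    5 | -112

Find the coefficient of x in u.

Write u(x) = ax³ + bx² + cx + d; the 4 given values yield a linear system in the 4 coefficients.
Solving, the leading coefficient vanishes, and u(x) = -5x² + 2x + 3.
The coefficient of x is 2.

2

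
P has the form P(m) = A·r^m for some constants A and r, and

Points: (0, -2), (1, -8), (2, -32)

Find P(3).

Consecutive ratio: -8/(-2) = 4, and -32/(-8) = 4, so r = 4.
Then A·4^0 = -2 gives A = -2, and P(m) = -2·4^m.
P(3) = -2·4^3 = -128.

-128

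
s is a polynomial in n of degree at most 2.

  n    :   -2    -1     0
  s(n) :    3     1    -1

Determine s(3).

-7

First differences: -2, -2.
Level-1 differences are constant, so s has degree 1.
Fitting a degree-1 polynomial gives s(n) = -2n - 1.
Then s(3) = -7.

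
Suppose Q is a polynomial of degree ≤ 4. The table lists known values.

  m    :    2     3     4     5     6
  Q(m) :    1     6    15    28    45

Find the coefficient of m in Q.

-5

First differences: 5, 9, 13, 17. Second differences: 4, 4, 4.
Level-2 differences are constant, so Q has degree 2.
Fitting a degree-2 polynomial gives Q(m) = 2m² - 5m + 3.
The coefficient of m is -5.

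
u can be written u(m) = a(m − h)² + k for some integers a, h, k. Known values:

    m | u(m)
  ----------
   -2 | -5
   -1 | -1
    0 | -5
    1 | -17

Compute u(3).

-65

First differences 4, -4, -12; second difference -8 = 2a, so a = -4.
Expanding, the m-coefficient is −2ah = 8h; matching it to the data gives h = -1, and then k = -1.
So u(m) = -4(m + 1)² − 1.
u(3) = -4·4² − 1 = -65.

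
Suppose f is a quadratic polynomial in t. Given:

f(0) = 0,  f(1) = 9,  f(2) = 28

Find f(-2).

Write f(t) = at² + bt + c; the 3 given values yield a linear system in the 3 coefficients.
Solving, f(t) = 5t² + 4t.
Then f(-2) = 12.

12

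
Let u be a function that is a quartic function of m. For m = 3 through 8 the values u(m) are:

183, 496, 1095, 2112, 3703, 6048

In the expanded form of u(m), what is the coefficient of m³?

Write u(m) = am^4 + bm³ + cm² + dm + e; the 6 given values yield a linear system in the 5 coefficients.
Solving, u(m) = m^4 + 4m³ - 2m² + 4m.
The coefficient of m³ is 4.

4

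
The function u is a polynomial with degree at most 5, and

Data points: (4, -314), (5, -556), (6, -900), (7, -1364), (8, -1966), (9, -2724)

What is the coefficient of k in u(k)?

First differences: -242, -344, -464, -602, -758. Second differences: -102, -120, -138, -156. Third differences: -18, -18, -18.
Level-3 differences are constant, so u has degree 3.
Fitting a degree-3 polynomial gives u(k) = -3k³ - 6k² - 5k - 6.
The coefficient of k is -5.

-5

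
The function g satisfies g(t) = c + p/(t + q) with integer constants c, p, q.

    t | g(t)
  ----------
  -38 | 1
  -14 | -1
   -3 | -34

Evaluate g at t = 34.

(g(t) − c)(t + q) = p for each data point; the three points give a linear system in c and q, then p follows.
Solving: c = 2, q = 2, p = 36, so g(t) = 2 + 36/(t + 2).
Then g(34) = 2 + 36/36 = 3.

3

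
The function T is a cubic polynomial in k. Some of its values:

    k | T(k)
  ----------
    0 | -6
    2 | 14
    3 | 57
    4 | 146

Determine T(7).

Write T(k) = ak³ + bk² + ck + d; the 4 given values yield a linear system in the 4 coefficients.
Solving, T(k) = 3k³ - 4k² + 6k - 6.
Then T(7) = 869.

869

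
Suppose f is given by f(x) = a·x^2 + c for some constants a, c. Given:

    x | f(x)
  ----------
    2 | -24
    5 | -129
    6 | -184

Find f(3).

-49

From f(2) = -24 and f(5) = -129: 4a + c = -24 and 25a + c = -129.
Subtracting: 21a = -105, so a = -5; then c = -24 − (-5)·4 = -4.
So f(x) = -5x² − 4, and f(3) = -49.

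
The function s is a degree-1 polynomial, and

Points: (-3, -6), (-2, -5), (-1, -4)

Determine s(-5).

-8

Write s(k) = ak + b; the 3 given values yield a linear system in the 2 coefficients.
Solving, s(k) = k - 3.
Then s(-5) = -8.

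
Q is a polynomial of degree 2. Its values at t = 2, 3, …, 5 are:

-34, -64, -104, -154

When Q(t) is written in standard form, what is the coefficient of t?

-5

First differences: -30, -40, -50. Second differences: -10, -10.
Level-2 differences are constant, so Q has degree 2.
Fitting a degree-2 polynomial gives Q(t) = -5t² - 5t - 4.
The coefficient of t is -5.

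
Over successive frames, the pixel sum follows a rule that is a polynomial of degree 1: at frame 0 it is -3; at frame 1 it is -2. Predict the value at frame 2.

Write the value at k as Q(k).
Write Q(k) = ak + b; the 2 given values yield a linear system in the 2 coefficients.
Solving, Q(k) = k - 3.
Then Q(2) = -1.

-1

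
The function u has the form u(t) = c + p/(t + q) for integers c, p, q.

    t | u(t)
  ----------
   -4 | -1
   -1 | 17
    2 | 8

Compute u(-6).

2

(u(t) − c)(t + q) = p for each data point; the three points give a linear system in c and q, then p follows.
Solving: c = 5, q = 2, p = 12, so u(t) = 5 + 12/(t + 2).
Then u(-6) = 5 + 12/(-4) = 2.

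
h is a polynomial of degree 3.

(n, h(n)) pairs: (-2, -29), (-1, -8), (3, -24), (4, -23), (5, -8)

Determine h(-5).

-248

Write h(n) = an³ + bn² + cn + d; the 5 given values yield a linear system in the 4 coefficients.
Solving, h(n) = n³ - 5n² - n - 3.
Then h(-5) = -248.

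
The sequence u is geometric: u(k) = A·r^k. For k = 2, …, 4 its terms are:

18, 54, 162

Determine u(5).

486

Consecutive ratio: 54/18 = 3, and 162/54 = 3, so r = 3.
Then A·3^2 = 18 gives A = 2, and u(k) = 2·3^k.
u(5) = 2·3^5 = 486.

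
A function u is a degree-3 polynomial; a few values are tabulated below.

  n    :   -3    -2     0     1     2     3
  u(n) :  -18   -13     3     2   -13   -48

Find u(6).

-333

Write u(n) = an³ + bn² + cn + d; the 6 given values yield a linear system in the 4 coefficients.
Solving, u(n) = -n³ - 4n² + 4n + 3.
Then u(6) = -333.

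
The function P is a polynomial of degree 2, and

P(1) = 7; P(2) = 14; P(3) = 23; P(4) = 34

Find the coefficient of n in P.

4

First differences: 7, 9, 11. Second differences: 2, 2.
Level-2 differences are constant, so P has degree 2.
Fitting a degree-2 polynomial gives P(n) = n² + 4n + 2.
The coefficient of n is 4.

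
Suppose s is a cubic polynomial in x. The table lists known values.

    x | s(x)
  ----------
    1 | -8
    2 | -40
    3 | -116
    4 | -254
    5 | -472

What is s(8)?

First differences: -32, -76, -138, -218. Second differences: -44, -62, -80. Third differences: -18, -18.
Level-3 differences are constant, so s has degree 3.
Fitting a degree-3 polynomial gives s(x) = -3x³ - 4x² + x - 2.
Then s(8) = -1786.

-1786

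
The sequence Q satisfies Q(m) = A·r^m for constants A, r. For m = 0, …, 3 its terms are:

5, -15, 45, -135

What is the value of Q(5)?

Consecutive ratio: -15/5 = -3, and 45/(-15) = -3, so r = -3.
Then A·(-3)^0 = 5 gives A = 5, and Q(m) = 5·(-3)^m.
Q(5) = 5·(-3)^5 = -1215.

-1215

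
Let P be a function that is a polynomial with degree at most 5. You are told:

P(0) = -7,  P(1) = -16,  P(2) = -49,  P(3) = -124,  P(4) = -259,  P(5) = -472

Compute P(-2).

Write P(m) = am^5 + bm^4 + cm³ + dm² + em + p; the 6 given values yield a linear system in the 6 coefficients.
Solving, the top 2 coefficients vanish, and P(m) = -3m³ - 3m² - 3m - 7.
Then P(-2) = 11.

11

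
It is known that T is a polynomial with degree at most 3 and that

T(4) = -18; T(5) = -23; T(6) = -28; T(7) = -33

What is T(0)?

First differences: -5, -5, -5.
Level-1 differences are constant, so T has degree 1.
Fitting a degree-1 polynomial gives T(t) = -5t + 2.
The constant term is T(0) = 2.

2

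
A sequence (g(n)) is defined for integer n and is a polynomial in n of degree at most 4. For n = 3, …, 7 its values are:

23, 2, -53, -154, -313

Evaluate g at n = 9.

First differences: -21, -55, -101, -159. Second differences: -34, -46, -58. Third differences: -12, -12.
Level-3 differences are constant, so g has degree 3.
Fitting a degree-3 polynomial gives g(n) = -2n³ + 7n² + 4n + 2.
Then g(9) = -853.

-853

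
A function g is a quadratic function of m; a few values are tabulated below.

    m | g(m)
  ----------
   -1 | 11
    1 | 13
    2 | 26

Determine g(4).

Write g(m) = am² + bm + c; the 3 given values yield a linear system in the 3 coefficients.
Solving, g(m) = 4m² + m + 8.
Then g(4) = 76.

76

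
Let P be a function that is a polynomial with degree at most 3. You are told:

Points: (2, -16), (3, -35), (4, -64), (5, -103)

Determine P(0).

Write P(t) = at³ + bt² + ct + d; the 4 given values yield a linear system in the 4 coefficients.
Solving, the leading coefficient vanishes, and P(t) = -5t² + 6t - 8.
Then P(0) = -8.

-8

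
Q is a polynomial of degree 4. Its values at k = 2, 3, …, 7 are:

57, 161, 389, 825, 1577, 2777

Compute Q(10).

10745

Write Q(k) = ak^4 + bk³ + ck² + dk + e; the 6 given values yield a linear system in the 5 coefficients.
Solving, Q(k) = k^4 + 7k² + 4k + 5.
Then Q(10) = 10745.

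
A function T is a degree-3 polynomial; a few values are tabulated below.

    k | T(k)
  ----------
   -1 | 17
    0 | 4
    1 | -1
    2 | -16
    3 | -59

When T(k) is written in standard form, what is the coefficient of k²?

4

First differences: -13, -5, -15, -43. Second differences: 8, -10, -28. Third differences: -18, -18.
Level-3 differences are constant, so T has degree 3.
Fitting a degree-3 polynomial gives T(k) = -3k³ + 4k² - 6k + 4.
The coefficient of k² is 4.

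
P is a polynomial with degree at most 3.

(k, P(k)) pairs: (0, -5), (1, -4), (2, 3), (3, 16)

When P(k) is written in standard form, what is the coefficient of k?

-2

First differences: 1, 7, 13. Second differences: 6, 6.
Level-2 differences are constant, so P has degree 2.
Fitting a degree-2 polynomial gives P(k) = 3k² - 2k - 5.
The coefficient of k is -2.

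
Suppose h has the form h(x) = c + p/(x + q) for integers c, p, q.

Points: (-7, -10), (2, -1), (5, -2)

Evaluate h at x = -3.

(h(x) − c)(x + q) = p for each data point; the three points give a linear system in c and q, then p follows.
Solving: c = -4, q = 4, p = 18, so h(x) = -4 + 18/(x + 4).
Then h(-3) = -4 + 18/1 = 14.

14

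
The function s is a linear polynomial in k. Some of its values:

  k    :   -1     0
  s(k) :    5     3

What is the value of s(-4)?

11

Write s(k) = ak + b; the 2 given values yield a linear system in the 2 coefficients.
Solving, s(k) = -2k + 3.
Then s(-4) = 11.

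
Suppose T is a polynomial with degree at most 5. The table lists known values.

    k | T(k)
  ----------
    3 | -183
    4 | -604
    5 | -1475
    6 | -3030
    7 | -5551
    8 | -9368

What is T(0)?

First differences: -421, -871, -1555, -2521, -3817. Second differences: -450, -684, -966, -1296. Third differences: -234, -282, -330. Fourth differences: -48, -48.
Level-4 differences are constant, so T has degree 4.
Fitting a degree-4 polynomial gives T(k) = -2k^4 - 3k³ + 5k² + 5k.
The constant term is T(0) = 0.

0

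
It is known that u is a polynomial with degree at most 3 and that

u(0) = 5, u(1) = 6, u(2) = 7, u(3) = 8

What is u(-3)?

First differences: 1, 1, 1.
Level-1 differences are constant, so u has degree 1.
Fitting a degree-1 polynomial gives u(n) = n + 5.
Then u(-3) = 2.

2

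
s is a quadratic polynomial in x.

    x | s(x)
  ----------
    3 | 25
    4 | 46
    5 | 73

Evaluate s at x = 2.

Write s(x) = ax² + bx + c; the 3 given values yield a linear system in the 3 coefficients.
Solving, s(x) = 3x² - 2.
Then s(2) = 10.

10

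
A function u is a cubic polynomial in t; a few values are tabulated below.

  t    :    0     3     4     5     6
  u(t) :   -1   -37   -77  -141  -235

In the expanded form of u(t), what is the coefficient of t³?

Write u(t) = at³ + bt² + ct + d; the 5 given values yield a linear system in the 4 coefficients.
Solving, u(t) = -t³ - 3t - 1.
The coefficient of t³ is -1.

-1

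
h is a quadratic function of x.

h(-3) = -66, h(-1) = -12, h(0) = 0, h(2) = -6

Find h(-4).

Write h(x) = ax² + bx + c; the 4 given values yield a linear system in the 3 coefficients.
Solving, h(x) = -5x² + 7x.
Then h(-4) = -108.

-108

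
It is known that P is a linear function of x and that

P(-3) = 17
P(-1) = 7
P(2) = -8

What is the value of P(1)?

Write P(x) = ax + b; the 3 given values yield a linear system in the 2 coefficients.
Solving, P(x) = -5x + 2.
Then P(1) = -3.

-3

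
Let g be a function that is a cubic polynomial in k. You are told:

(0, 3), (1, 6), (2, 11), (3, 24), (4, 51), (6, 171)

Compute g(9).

606

Write g(k) = ak³ + bk² + ck + d; the 6 given values yield a linear system in the 4 coefficients.
Solving, g(k) = k³ - 2k² + 4k + 3.
Then g(9) = 606.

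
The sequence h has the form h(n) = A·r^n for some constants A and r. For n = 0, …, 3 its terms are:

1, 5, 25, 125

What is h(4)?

625

Consecutive ratio: 5/1 = 5, and 25/5 = 5, so r = 5.
Then A·5^0 = 1 gives A = 1, and h(n) = 1·5^n.
h(4) = 1·5^4 = 625.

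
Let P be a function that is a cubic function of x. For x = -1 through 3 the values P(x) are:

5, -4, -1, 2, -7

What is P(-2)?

38

First differences: -9, 3, 3, -9. Second differences: 12, 0, -12. Third differences: -12, -12.
Level-3 differences are constant, so P has degree 3.
Fitting a degree-3 polynomial gives P(x) = -2x³ + 6x² - x - 4.
Then P(-2) = 38.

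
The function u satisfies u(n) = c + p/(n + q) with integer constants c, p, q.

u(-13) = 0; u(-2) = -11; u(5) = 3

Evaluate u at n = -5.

-2

(u(n) − c)(n + q) = p for each data point; the three points give a linear system in c and q, then p follows.
Solving: c = 1, q = 1, p = 12, so u(n) = 1 + 12/(n + 1).
Then u(-5) = 1 + 12/(-4) = -2.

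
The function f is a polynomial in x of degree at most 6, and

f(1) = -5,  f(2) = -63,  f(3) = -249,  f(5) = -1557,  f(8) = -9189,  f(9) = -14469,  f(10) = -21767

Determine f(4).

Write f(x) = ax^6 + bx^5 + cx^4 + dx³ + ex² + px + q; the 7 given values yield a linear system in the 7 coefficients.
Solving, the top 2 coefficients vanish, and f(x) = -2x^4 - x³ - 8x² + 3x + 3.
Then f(4) = -689.

-689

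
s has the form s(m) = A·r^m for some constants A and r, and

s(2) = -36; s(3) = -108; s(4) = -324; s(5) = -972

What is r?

3

Consecutive ratio: -108/(-36) = 3, and -324/(-108) = 3, so r = 3.
Then A·3^2 = -36 gives A = -4, and s(m) = -4·3^m.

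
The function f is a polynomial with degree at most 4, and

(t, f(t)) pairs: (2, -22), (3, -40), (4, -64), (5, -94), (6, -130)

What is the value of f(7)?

First differences: -18, -24, -30, -36. Second differences: -6, -6, -6.
Level-2 differences are constant, so f has degree 2.
Fitting a degree-2 polynomial gives f(t) = -3t² - 3t - 4.
Then f(7) = -172.

-172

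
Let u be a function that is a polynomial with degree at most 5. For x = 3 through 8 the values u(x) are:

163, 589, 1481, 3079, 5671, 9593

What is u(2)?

First differences: 426, 892, 1598, 2592, 3922. Second differences: 466, 706, 994, 1330. Third differences: 240, 288, 336. Fourth differences: 48, 48.
Level-4 differences are constant, so u has degree 4.
Fitting a degree-4 polynomial gives u(x) = 2x^4 + 4x³ - 9x² - 9x + 1.
Then u(2) = 11.

11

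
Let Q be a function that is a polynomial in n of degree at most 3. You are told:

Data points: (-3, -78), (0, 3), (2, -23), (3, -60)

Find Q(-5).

-212

Write Q(n) = an³ + bn² + cn + d; the 4 given values yield a linear system in the 4 coefficients.
Solving, the leading coefficient vanishes, and Q(n) = -8n² + 3n + 3.
Then Q(-5) = -212.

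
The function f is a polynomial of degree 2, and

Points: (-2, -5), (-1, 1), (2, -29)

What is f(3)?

Write f(t) = at² + bt + c; the 3 given values yield a linear system in the 3 coefficients.
Solving, f(t) = -4t² - 6t - 1.
Then f(3) = -55.

-55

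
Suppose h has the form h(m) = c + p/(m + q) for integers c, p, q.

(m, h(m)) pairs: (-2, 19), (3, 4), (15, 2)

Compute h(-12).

(h(m) − c)(m + q) = p for each data point; the three points give a linear system in c and q, then p follows.
Solving: c = 1, q = 3, p = 18, so h(m) = 1 + 18/(m + 3).
Then h(-12) = 1 + 18/(-9) = -1.

-1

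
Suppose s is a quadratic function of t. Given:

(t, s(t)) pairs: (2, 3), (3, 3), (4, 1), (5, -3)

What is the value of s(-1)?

Write s(t) = at² + bt + c; the 4 given values yield a linear system in the 3 coefficients.
Solving, s(t) = -t² + 5t - 3.
Then s(-1) = -9.

-9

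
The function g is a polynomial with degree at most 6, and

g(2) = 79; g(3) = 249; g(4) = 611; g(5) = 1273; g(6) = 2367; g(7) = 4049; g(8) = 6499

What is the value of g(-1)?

First differences: 170, 362, 662, 1094, 1682, 2450. Second differences: 192, 300, 432, 588, 768. Third differences: 108, 132, 156, 180. Fourth differences: 24, 24, 24.
Level-4 differences are constant, so g has degree 4.
Fitting a degree-4 polynomial gives g(n) = n^4 + 4n³ + 5n² + 4n + 3.
Then g(-1) = 1.

1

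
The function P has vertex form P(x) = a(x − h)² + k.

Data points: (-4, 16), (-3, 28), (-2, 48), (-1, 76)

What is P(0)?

112

First differences 12, 20, 28; second difference 8 = 2a, so a = 4.
Expanding, the x-coefficient is −2ah = -8h; matching it to the data gives h = -5, and then k = 12.
So P(x) = 4(x + 5)² + 12.
P(0) = 4·5² + 12 = 112.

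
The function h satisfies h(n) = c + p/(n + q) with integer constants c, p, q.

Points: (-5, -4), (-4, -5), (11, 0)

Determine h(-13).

-2

(h(n) − c)(n + q) = p for each data point; the three points give a linear system in c and q, then p follows.
Solving: c = -1, q = 1, p = 12, so h(n) = -1 + 12/(n + 1).
Then h(-13) = -1 + 12/(-12) = -2.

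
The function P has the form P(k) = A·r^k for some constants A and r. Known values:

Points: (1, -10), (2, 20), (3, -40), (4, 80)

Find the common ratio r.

Consecutive ratio: 20/(-10) = -2, and -40/20 = -2, so r = -2.
Then A·(-2)^1 = -10 gives A = 5, and P(k) = 5·(-2)^k.

-2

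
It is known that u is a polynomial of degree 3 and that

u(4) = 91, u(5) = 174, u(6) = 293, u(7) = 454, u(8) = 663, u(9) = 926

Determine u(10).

1249

First differences: 83, 119, 161, 209, 263. Second differences: 36, 42, 48, 54. Third differences: 6, 6, 6.
Level-3 differences are constant, so u has degree 3.
Fitting a degree-3 polynomial gives u(m) = m³ + 3m² - 5m - 1.
Then u(10) = 1249.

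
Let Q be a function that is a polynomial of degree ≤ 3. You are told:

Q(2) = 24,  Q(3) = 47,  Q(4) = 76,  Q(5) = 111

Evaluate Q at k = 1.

First differences: 23, 29, 35. Second differences: 6, 6.
Level-2 differences are constant, so Q has degree 2.
Fitting a degree-2 polynomial gives Q(k) = 3k² + 8k - 4.
Then Q(1) = 7.

7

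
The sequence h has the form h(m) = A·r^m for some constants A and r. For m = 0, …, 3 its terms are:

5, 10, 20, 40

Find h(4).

80

Consecutive ratio: 10/5 = 2, and 20/10 = 2, so r = 2.
Then A·2^0 = 5 gives A = 5, and h(m) = 5·2^m.
h(4) = 5·2^4 = 80.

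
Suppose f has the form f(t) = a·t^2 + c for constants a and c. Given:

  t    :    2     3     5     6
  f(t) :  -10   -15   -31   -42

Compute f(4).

-22

From f(2) = -10 and f(3) = -15: 4a + c = -10 and 9a + c = -15.
Subtracting: 5a = -5, so a = -1; then c = -10 − (-1)·4 = -6.
So f(t) = -1t² − 6, and f(4) = -22.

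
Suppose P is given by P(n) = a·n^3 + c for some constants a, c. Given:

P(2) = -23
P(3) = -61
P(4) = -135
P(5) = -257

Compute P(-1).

-5

From P(2) = -23 and P(3) = -61: 8a + c = -23 and 27a + c = -61.
Subtracting: 19a = -38, so a = -2; then c = -23 − (-2)·8 = -7.
So P(n) = -2n³ − 7, and P(-1) = -5.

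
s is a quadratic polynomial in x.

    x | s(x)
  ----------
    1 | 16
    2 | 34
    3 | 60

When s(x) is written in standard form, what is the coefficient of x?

Write s(x) = ax² + bx + c; the 3 given values yield a linear system in the 3 coefficients.
Solving, s(x) = 4x² + 6x + 6.
The coefficient of x is 6.

6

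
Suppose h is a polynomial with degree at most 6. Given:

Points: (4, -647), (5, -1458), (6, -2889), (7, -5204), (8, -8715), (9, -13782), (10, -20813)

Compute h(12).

-42639

Write h(x) = ax^6 + bx^5 + cx^4 + dx³ + ex² + px + q; the 7 given values yield a linear system in the 7 coefficients.
Solving, the top 2 coefficients vanish, and h(x) = -2x^4 - 8x² - x - 3.
Then h(12) = -42639.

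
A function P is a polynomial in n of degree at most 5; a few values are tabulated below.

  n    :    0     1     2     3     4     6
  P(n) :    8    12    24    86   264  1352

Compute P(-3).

-16

Write P(n) = an^5 + bn^4 + cn³ + dn² + en + p; the 6 given values yield a linear system in the 6 coefficients.
Solving, the leading coefficient vanishes, and P(n) = n^4 + n³ - 6n² + 8n + 8.
Then P(-3) = -16.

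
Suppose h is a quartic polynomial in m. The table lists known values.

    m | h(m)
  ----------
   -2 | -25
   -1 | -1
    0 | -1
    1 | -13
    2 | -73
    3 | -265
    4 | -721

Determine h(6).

-3193

First differences: 24, 0, -12, -60, -192, -456. Second differences: -24, -12, -48, -132, -264. Third differences: 12, -36, -84, -132. Fourth differences: -48, -48, -48.
Level-4 differences are constant, so h has degree 4.
Fitting a degree-4 polynomial gives h(m) = -2m^4 - 2m³ - 4m² - 4m - 1.
Then h(6) = -3193.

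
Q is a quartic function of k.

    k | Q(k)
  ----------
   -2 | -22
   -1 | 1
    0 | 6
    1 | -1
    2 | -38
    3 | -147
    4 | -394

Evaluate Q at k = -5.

First differences: 23, 5, -7, -37, -109, -247. Second differences: -18, -12, -30, -72, -138. Third differences: 6, -18, -42, -66. Fourth differences: -24, -24, -24.
Level-4 differences are constant, so Q has degree 4.
Fitting a degree-4 polynomial gives Q(k) = -k^4 - k³ - 5k² + 6.
Then Q(-5) = -619.

-619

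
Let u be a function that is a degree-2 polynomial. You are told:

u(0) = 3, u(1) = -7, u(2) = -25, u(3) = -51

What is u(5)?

First differences: -10, -18, -26. Second differences: -8, -8.
Level-2 differences are constant, so u has degree 2.
Fitting a degree-2 polynomial gives u(k) = -4k² - 6k + 3.
Then u(5) = -127.

-127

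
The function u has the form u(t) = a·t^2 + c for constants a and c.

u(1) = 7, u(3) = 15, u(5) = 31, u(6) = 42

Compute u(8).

70

From u(1) = 7 and u(3) = 15: 1a + c = 7 and 9a + c = 15.
Subtracting: 8a = 8, so a = 1; then c = 7 − 1·1 = 6.
So u(t) = 1t² + 6, and u(8) = 70.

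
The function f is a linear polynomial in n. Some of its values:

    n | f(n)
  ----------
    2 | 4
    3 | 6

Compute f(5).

Write f(n) = an + b; the 2 given values yield a linear system in the 2 coefficients.
Solving, f(n) = 2n.
Then f(5) = 10.

10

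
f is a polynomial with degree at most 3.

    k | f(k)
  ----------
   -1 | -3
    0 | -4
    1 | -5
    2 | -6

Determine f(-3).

Write f(k) = ak³ + bk² + ck + d; the 4 given values yield a linear system in the 4 coefficients.
Solving, the top 2 coefficients vanish, and f(k) = -k - 4.
Then f(-3) = -1.

-1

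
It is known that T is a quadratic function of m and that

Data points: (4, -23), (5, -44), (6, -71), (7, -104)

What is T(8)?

Write T(m) = am² + bm + c; the 4 given values yield a linear system in the 3 coefficients.
Solving, T(m) = -3m² + 6m + 1.
Then T(8) = -143.

-143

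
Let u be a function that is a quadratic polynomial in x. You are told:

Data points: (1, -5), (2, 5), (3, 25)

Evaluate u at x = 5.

95

Write u(x) = ax² + bx + c; the 3 given values yield a linear system in the 3 coefficients.
Solving, u(x) = 5x² - 5x - 5.
Then u(5) = 95.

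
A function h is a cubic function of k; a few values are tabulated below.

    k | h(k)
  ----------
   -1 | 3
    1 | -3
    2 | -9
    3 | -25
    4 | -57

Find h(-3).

Write h(k) = ak³ + bk² + ck + d; the 5 given values yield a linear system in the 4 coefficients.
Solving, h(k) = -k³ + k² - 2k - 1.
Then h(-3) = 41.

41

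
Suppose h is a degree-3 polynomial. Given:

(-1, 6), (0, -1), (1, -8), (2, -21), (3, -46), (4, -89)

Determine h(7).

First differences: -7, -7, -13, -25, -43. Second differences: 0, -6, -12, -18. Third differences: -6, -6, -6.
Level-3 differences are constant, so h has degree 3.
Fitting a degree-3 polynomial gives h(t) = -t³ - 6t - 1.
Then h(7) = -386.

-386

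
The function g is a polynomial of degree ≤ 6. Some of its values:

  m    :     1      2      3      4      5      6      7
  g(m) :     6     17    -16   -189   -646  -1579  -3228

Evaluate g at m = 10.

-15591

First differences: 11, -33, -173, -457, -933, -1649. Second differences: -44, -140, -284, -476, -716. Third differences: -96, -144, -192, -240. Fourth differences: -48, -48, -48.
Level-4 differences are constant, so g has degree 4.
Fitting a degree-4 polynomial gives g(m) = -2m^4 + 4m³ + 4m² + m - 1.
Then g(10) = -15591.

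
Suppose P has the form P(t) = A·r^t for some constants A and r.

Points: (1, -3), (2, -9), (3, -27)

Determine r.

Consecutive ratio: -9/(-3) = 3, and -27/(-9) = 3, so r = 3.
Then A·3^1 = -3 gives A = -1, and P(t) = -1·3^t.

3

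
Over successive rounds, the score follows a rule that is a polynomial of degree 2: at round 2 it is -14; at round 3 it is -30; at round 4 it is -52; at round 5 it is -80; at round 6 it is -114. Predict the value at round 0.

Write the value at t as f(t).
First differences: -16, -22, -28, -34. Second differences: -6, -6, -6.
Level-2 differences are constant, so f has degree 2.
Fitting a degree-2 polynomial gives f(t) = -3t² - t.
Then f(0) = 0.

0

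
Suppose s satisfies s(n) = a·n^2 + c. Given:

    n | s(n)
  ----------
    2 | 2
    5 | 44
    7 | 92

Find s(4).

From s(2) = 2 and s(5) = 44: 4a + c = 2 and 25a + c = 44.
Subtracting: 21a = 42, so a = 2; then c = 2 − 2·4 = -6.
So s(n) = 2n² − 6, and s(4) = 26.

26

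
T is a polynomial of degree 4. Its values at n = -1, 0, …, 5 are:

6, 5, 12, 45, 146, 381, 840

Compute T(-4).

237

First differences: -1, 7, 33, 101, 235, 459. Second differences: 8, 26, 68, 134, 224. Third differences: 18, 42, 66, 90. Fourth differences: 24, 24, 24.
Level-4 differences are constant, so T has degree 4.
Fitting a degree-4 polynomial gives T(n) = n^4 + n³ + 3n² + 2n + 5.
Then T(-4) = 237.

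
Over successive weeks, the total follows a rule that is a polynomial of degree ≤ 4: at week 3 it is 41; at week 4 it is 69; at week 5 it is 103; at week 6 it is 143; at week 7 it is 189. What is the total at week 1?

Write the value at x as h(x).
First differences: 28, 34, 40, 46. Second differences: 6, 6, 6.
Level-2 differences are constant, so h has degree 2.
Fitting a degree-2 polynomial gives h(x) = 3x² + 7x - 7.
Then h(1) = 3.

3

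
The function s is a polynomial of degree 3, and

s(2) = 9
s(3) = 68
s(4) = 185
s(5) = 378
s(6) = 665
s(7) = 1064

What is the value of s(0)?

First differences: 59, 117, 193, 287, 399. Second differences: 58, 76, 94, 112. Third differences: 18, 18, 18.
Level-3 differences are constant, so s has degree 3.
Fitting a degree-3 polynomial gives s(m) = 3m³ + 2m² - 8m - 7.
Then s(0) = -7.

-7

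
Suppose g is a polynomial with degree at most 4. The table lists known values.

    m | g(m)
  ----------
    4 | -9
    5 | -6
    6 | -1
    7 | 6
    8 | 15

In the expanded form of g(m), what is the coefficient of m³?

0

First differences: 3, 5, 7, 9. Second differences: 2, 2, 2.
Level-2 differences are constant, so g has degree 2.
Fitting a degree-2 polynomial gives g(m) = m² - 6m - 1.
The coefficient of m³ is 0.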